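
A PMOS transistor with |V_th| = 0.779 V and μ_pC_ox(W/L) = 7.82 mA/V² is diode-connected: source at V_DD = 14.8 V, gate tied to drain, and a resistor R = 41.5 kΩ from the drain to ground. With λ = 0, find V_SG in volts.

V_SG = 1.07 V

With gate tied to drain, V_SG = V_SD ≥ V_SG − |V_th|, so the device is in saturation.
KCL at the drain: ½ k_p (V_SG − |V_th|)² = (V_DD − V_SG)/R.
Let x = V_SG − 0.779. Then 162 x² + x − 14.02 = 0, giving x = 0.291 V (positive root), so V_SG = 1.07 V.
I_D = (V_DD − V_SG)/R = (14.8 − 1.07) / 41.5 = 0.331 mA.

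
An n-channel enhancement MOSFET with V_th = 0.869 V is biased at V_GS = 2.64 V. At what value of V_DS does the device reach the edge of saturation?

V_DS,sat = 1.77 V

The boundary between triode and saturation is V_DS = V_GS − V_th = V_ov.
V_ov = 2.64 − 0.869 = 1.77 V.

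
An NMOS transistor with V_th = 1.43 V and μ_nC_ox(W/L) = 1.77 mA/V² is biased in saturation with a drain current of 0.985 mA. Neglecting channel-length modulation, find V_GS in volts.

V_GS = 2.48 V

In saturation I_D = ½ k_n (V_GS − V_th)², so V_GS − V_th = √(2 I_D / k_n) = √(2 × 0.985 / 1.77) = 1.05 V.
V_GS = 1.43 + 1.05 = 2.48 V.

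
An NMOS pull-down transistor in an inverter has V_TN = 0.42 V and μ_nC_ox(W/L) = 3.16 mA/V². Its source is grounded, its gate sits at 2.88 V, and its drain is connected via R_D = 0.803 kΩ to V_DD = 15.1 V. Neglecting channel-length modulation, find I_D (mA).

I_D = 9.56 mA

V_GS = V_G = 2.88 V, so V_ov = 2.88 − 0.42 = 2.46 V.
Assume saturation: I_D = ½ k_n V_ov² = 0.5 × 3.16 × 2.46² = 9.56 mA, giving V_DS = V_DD − I_D R_D = 15.1 − 9.56 × 0.803 = 7.42 V.
V_DS = 7.42 V ≥ V_ov = 2.46 V, confirming saturation.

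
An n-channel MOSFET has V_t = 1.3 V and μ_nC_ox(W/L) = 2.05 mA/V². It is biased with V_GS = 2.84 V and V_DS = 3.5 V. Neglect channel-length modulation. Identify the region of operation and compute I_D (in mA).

Saturation; I_D = 2.43 mA

V_ov = V_GS − V_t = 2.84 − 1.3 = 1.54 V.
Since V_DS = 3.5 V ≥ V_ov = 1.54 V, the device is in saturation.
I_D = ½ k_n V_ov² = 0.5 × 2.05 × 1.54² = 2.43 mA.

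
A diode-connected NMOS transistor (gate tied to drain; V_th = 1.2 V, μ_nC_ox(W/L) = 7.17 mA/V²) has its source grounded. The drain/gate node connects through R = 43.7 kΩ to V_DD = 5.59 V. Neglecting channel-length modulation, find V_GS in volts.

With gate tied to drain, V_GS = V_DS ≥ V_GS − V_th, so the device is in saturation.
KCL at the drain: ½ k_n (V_GS − V_th)² = (V_DD − V_GS)/R.
Let x = V_GS − 1.2. Then 157 x² + x − 4.39 = 0, giving x = 0.164 V (positive root), so V_GS = 1.36 V.
I_D = (V_DD − V_GS)/R = (5.59 − 1.36) / 43.7 = 0.0967 mA.

V_GS = 1.36 V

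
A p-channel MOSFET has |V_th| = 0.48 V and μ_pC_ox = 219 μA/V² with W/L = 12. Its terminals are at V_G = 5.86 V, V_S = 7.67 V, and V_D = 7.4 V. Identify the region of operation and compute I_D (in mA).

Triode; I_D = 0.848 mA

V_SG = V_S − V_G = 7.67 − 5.86 = 1.81 V; V_SD = V_S − V_D = 7.67 − 7.4 = 0.27 V.
k_p = μ_pC_ox · (W/L) = 2.628 mA/V².
V_ov = V_SG − |V_th| = 1.81 − 0.48 = 1.33 V.
Since V_SD = 0.27 V < V_ov = 1.33 V, the device is in the triode region.
I_D = k_p [V_ov · V_SD − ½ V_SD²] = 2.628 × [1.33 × 0.27 − 0.5 × 0.27²] = 0.848 mA.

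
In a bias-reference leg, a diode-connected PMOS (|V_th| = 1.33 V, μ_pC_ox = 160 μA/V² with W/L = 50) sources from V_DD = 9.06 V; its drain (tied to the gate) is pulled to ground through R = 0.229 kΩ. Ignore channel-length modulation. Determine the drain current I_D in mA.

I_D = 23.2 mA

With gate tied to drain, V_SG = V_SD ≥ V_SG − |V_th|, so the device is in saturation.
k_p = μ_pC_ox · (W/L) = 8 mA/V².
KCL at the drain: ½ k_p (V_SG − |V_th|)² = (V_DD − V_SG)/R.
Let x = V_SG − 1.33. Then 0.916 x² + x − 7.73 = 0, giving x = 2.41 V (positive root), so V_SG = 3.74 V.
I_D = (V_DD − V_SG)/R = (9.06 − 3.74) / 0.229 = 23.2 mA.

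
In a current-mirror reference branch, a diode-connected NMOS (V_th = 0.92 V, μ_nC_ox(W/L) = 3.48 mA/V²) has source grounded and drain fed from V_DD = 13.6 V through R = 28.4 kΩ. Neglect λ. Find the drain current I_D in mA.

I_D = 0.429 mA

With gate tied to drain, V_GS = V_DS ≥ V_GS − V_th, so the device is in saturation.
KCL at the drain: ½ k_n (V_GS − V_th)² = (V_DD − V_GS)/R.
Let x = V_GS − 0.92. Then 49.4 x² + x − 12.68 = 0, giving x = 0.497 V (positive root), so V_GS = 1.42 V.
I_D = (V_DD − V_GS)/R = (13.6 − 1.42) / 28.4 = 0.429 mA.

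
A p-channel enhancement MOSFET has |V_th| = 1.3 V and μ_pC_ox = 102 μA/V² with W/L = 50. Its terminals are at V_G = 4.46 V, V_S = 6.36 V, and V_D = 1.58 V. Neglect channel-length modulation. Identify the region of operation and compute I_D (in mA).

Saturation; I_D = 0.918 mA

V_SG = V_S − V_G = 6.36 − 4.46 = 1.9 V; V_SD = V_S − V_D = 6.36 − 1.58 = 4.78 V.
k_p = μ_pC_ox · (W/L) = 5.1 mA/V².
V_ov = V_SG − |V_th| = 1.9 − 1.3 = 0.6 V.
Since V_SD = 4.78 V ≥ V_ov = 0.6 V, the device is in saturation.
I_D = ½ k_p V_ov² = 0.5 × 5.1 × 0.6² = 0.918 mA.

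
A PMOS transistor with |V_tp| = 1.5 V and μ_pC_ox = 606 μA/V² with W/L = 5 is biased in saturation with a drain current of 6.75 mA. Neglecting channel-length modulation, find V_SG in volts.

V_SG = 3.61 V

k_p = μ_pC_ox · (W/L) = 3.03 mA/V².
In saturation I_D = ½ k_p (V_SG − |V_tp|)², so V_SG − |V_tp| = √(2 I_D / k_p) = √(2 × 6.75 / 3.03) = 2.11 V.
V_SG = 1.5 + 2.11 = 3.61 V.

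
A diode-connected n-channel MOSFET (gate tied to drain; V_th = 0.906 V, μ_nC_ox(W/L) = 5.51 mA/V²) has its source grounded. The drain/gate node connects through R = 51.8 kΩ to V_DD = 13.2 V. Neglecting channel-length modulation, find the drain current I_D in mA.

With gate tied to drain, V_GS = V_DS ≥ V_GS − V_th, so the device is in saturation.
KCL at the drain: ½ k_n (V_GS − V_th)² = (V_DD − V_GS)/R.
Let x = V_GS − 0.906. Then 143 x² + x − 12.29 = 0, giving x = 0.29 V (positive root), so V_GS = 1.2 V.
I_D = (V_DD − V_GS)/R = (13.2 − 1.2) / 51.8 = 0.232 mA.

I_D = 0.232 mA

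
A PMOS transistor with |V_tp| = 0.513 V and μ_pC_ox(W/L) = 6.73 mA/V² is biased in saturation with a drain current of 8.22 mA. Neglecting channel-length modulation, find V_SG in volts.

V_SG = 2.08 V

In saturation I_D = ½ k_p (V_SG − |V_tp|)², so V_SG − |V_tp| = √(2 I_D / k_p) = √(2 × 8.22 / 6.73) = 1.56 V.
V_SG = 0.513 + 1.56 = 2.08 V.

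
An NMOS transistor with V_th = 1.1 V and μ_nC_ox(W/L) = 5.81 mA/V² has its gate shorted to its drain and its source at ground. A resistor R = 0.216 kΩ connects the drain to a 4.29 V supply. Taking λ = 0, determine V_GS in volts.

V_GS = 2.69 V

With gate tied to drain, V_GS = V_DS ≥ V_GS − V_th, so the device is in saturation.
KCL at the drain: ½ k_n (V_GS − V_th)² = (V_DD − V_GS)/R.
Let x = V_GS − 1.1. Then 0.627 x² + x − 3.19 = 0, giving x = 1.59 V (positive root), so V_GS = 2.69 V.
I_D = (V_DD − V_GS)/R = (4.29 − 2.69) / 0.216 = 7.39 mA.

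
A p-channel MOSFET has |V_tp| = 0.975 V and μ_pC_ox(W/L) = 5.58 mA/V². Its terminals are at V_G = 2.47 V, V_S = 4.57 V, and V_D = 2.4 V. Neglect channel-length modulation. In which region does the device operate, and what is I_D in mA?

Saturation; I_D = 3.53 mA

V_SG = V_S − V_G = 4.57 − 2.47 = 2.1 V; V_SD = V_S − V_D = 4.57 − 2.4 = 2.17 V.
V_ov = V_SG − |V_tp| = 2.1 − 0.975 = 1.12 V.
Since V_SD = 2.17 V ≥ V_ov = 1.12 V, the device is in saturation.
I_D = ½ k_p V_ov² = 0.5 × 5.58 × 1.12² = 3.53 mA.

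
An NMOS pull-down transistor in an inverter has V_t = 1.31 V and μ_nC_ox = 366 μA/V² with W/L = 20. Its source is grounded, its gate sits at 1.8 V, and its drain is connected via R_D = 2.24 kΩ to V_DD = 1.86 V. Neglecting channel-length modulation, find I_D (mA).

V_GS = V_G = 1.8 V, so V_ov = 1.8 − 1.31 = 0.49 V.
k_n = μ_nC_ox · (W/L) = 7.32 mA/V².
Assume saturation: I_D = ½ k_n V_ov² = 0.5 × 7.32 × 0.49² = 0.879 mA, giving V_DS = V_DD − I_D R_D = 1.86 − 0.879 × 2.24 = -0.108 V.
But -0.108 V < V_ov = 0.49 V, so the device is actually in triode.
In triode I_D = k_n[V_ov V_DS − ½ V_DS²] and I_D = (V_DD − V_DS)/R_D. Equating: 8.2 V_DS² − 9.034 V_DS + 1.86 = 0, giving V_DS = 0.274 V (the root below V_ov).
I_D = (1.86 − 0.274) / 2.24 = 0.708 mA.

I_D = 0.708 mA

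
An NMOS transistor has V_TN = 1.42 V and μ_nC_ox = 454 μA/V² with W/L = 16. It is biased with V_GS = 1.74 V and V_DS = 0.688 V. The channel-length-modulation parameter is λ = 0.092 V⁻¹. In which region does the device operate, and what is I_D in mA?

Saturation; I_D = 0.395 mA

k_n = μ_nC_ox · (W/L) = 7.264 mA/V².
V_ov = V_GS − V_TN = 1.74 − 1.42 = 0.32 V.
Since V_DS = 0.688 V ≥ V_ov = 0.32 V, the device is in saturation.
I_D = ½ k_n V_ov² (1 + λ V_DS) = 0.5 × 7.264 × 0.32² × (1 + 0.092 × 0.688) = 0.395 mA.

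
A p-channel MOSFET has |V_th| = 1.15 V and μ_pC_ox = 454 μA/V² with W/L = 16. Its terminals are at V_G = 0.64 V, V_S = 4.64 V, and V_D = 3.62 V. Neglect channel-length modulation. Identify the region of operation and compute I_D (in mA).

Triode; I_D = 17.3 mA

V_SG = V_S − V_G = 4.64 − 0.64 = 4 V; V_SD = V_S − V_D = 4.64 − 3.62 = 1.02 V.
k_p = μ_pC_ox · (W/L) = 7.264 mA/V².
V_ov = V_SG − |V_th| = 4 − 1.15 = 2.85 V.
Since V_SD = 1.02 V < V_ov = 2.85 V, the device is in the triode region.
I_D = k_p [V_ov · V_SD − ½ V_SD²] = 7.264 × [2.85 × 1.02 − 0.5 × 1.02²] = 17.3 mA.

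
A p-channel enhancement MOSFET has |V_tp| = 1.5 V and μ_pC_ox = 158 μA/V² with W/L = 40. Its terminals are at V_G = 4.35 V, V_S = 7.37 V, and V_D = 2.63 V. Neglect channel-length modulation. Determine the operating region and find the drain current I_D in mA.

Saturation; I_D = 7.30 mA

V_SG = V_S − V_G = 7.37 − 4.35 = 3.02 V; V_SD = V_S − V_D = 7.37 − 2.63 = 4.74 V.
k_p = μ_pC_ox · (W/L) = 6.32 mA/V².
V_ov = V_SG − |V_tp| = 3.02 − 1.5 = 1.52 V.
Since V_SD = 4.74 V ≥ V_ov = 1.52 V, the device is in saturation.
I_D = ½ k_p V_ov² = 0.5 × 6.32 × 1.52² = 7.3 mA.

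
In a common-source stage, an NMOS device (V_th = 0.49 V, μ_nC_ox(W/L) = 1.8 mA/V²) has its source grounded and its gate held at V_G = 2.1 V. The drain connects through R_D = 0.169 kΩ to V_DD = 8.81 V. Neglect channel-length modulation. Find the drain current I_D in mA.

I_D = 2.33 mA

V_GS = V_G = 2.1 V, so V_ov = 2.1 − 0.49 = 1.61 V.
Assume saturation: I_D = ½ k_n V_ov² = 0.5 × 1.8 × 1.61² = 2.33 mA, giving V_DS = V_DD − I_D R_D = 8.81 − 2.33 × 0.169 = 8.42 V.
V_DS = 8.42 V ≥ V_ov = 1.61 V, confirming saturation.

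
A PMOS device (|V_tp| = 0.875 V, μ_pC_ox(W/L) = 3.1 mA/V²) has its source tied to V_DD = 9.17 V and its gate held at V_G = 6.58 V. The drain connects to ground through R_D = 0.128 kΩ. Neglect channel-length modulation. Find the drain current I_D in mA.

V_SG = V_DD − V_G = 9.17 − 6.58 = 2.59 V, so V_ov = 2.59 − 0.875 = 1.71 V.
Assume saturation: I_D = ½ k_p V_ov² = 0.5 × 3.1 × 1.71² = 4.56 mA, giving V_SD = V_DD − I_D R_D = 9.17 − 4.56 × 0.128 = 8.59 V.
V_SD = 8.59 V ≥ V_ov = 1.71 V, confirming saturation.

I_D = 4.56 mA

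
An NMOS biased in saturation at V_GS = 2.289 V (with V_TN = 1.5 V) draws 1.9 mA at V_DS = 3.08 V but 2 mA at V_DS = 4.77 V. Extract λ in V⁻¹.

With V_GS fixed, I_D ∝ (1 + λ V_DS) in saturation, so I_D2/I_D1 = (1 + λ V_DS2)/(1 + λ V_DS1).
2/1.9 = 1.053 = (1 + 4.77 λ)/(1 + 3.08 λ).
Solving: λ (I_D1 V_DS2 − I_D2 V_DS1) = I_D2 − I_D1, so λ = (2 − 1.9) / (1.9 × 4.77 − 2 × 3.08) = 0.1 / 2.9 = 0.0344 V⁻¹.

λ = 0.0344 V⁻¹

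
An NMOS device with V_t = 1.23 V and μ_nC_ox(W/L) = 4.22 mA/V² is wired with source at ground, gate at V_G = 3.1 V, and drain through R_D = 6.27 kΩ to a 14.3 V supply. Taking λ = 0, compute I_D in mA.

I_D = 2.23 mA

V_GS = V_G = 3.1 V, so V_ov = 3.1 − 1.23 = 1.87 V.
Assume saturation: I_D = ½ k_n V_ov² = 0.5 × 4.22 × 1.87² = 7.38 mA, giving V_DS = V_DD − I_D R_D = 14.3 − 7.38 × 6.27 = -32 V.
But -32 V < V_ov = 1.87 V, so the device is actually in triode.
In triode I_D = k_n[V_ov V_DS − ½ V_DS²] and I_D = (V_DD − V_DS)/R_D. Equating: 13.2 V_DS² − 50.48 V_DS + 14.3 = 0, giving V_DS = 0.308 V (the root below V_ov).
I_D = (14.3 − 0.308) / 6.27 = 2.23 mA.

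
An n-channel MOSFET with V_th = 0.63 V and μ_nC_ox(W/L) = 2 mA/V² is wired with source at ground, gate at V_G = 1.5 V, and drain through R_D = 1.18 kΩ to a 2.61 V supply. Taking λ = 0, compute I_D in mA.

V_GS = V_G = 1.5 V, so V_ov = 1.5 − 0.63 = 0.87 V.
Assume saturation: I_D = ½ k_n V_ov² = 0.5 × 2 × 0.87² = 0.757 mA, giving V_DS = V_DD − I_D R_D = 2.61 − 0.757 × 1.18 = 1.72 V.
V_DS = 1.72 V ≥ V_ov = 0.87 V, confirming saturation.

I_D = 0.757 mA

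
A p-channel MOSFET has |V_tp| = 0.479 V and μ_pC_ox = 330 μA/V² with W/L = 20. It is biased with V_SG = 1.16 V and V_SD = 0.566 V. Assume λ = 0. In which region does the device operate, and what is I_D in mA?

Triode; I_D = 1.49 mA

k_p = μ_pC_ox · (W/L) = 6.6 mA/V².
V_ov = V_SG − |V_tp| = 1.16 − 0.479 = 0.681 V.
Since V_SD = 0.566 V < V_ov = 0.681 V, the device is in the triode region.
I_D = k_p [V_ov · V_SD − ½ V_SD²] = 6.6 × [0.681 × 0.566 − 0.5 × 0.566²] = 1.49 mA.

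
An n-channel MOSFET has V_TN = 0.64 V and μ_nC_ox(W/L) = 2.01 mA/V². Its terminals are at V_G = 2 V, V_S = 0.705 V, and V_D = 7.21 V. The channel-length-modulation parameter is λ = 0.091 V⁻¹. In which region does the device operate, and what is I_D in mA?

Saturation; I_D = 0.686 mA

V_GS = V_G − V_S = 2 − 0.705 = 1.29 V; V_DS = V_D − V_S = 7.21 − 0.705 = 6.5 V.
V_ov = V_GS − V_TN = 1.29 − 0.64 = 0.655 V.
Since V_DS = 6.5 V ≥ V_ov = 0.655 V, the device is in saturation.
I_D = ½ k_n V_ov² (1 + λ V_DS) = 0.5 × 2.01 × 0.655² × (1 + 0.091 × 6.5) = 0.686 mA.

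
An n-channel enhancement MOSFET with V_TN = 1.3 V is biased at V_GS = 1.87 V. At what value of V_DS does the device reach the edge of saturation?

V_DS,sat = 0.570 V

The boundary between triode and saturation is V_DS = V_GS − V_TN = V_ov.
V_ov = 1.87 − 1.3 = 0.57 V.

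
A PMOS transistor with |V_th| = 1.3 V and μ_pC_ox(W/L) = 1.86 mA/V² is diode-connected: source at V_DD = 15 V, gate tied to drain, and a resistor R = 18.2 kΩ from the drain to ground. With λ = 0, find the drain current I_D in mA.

I_D = 0.705 mA

With gate tied to drain, V_SG = V_SD ≥ V_SG − |V_th|, so the device is in saturation.
KCL at the drain: ½ k_p (V_SG − |V_th|)² = (V_DD − V_SG)/R.
Let x = V_SG − 1.3. Then 16.9 x² + x − 13.7 = 0, giving x = 0.871 V (positive root), so V_SG = 2.17 V.
I_D = (V_DD − V_SG)/R = (15 − 2.17) / 18.2 = 0.705 mA.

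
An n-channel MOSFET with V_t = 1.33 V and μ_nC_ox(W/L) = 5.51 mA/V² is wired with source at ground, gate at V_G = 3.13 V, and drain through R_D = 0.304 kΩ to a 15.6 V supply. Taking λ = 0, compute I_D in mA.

I_D = 8.93 mA

V_GS = V_G = 3.13 V, so V_ov = 3.13 − 1.33 = 1.8 V.
Assume saturation: I_D = ½ k_n V_ov² = 0.5 × 5.51 × 1.8² = 8.93 mA, giving V_DS = V_DD − I_D R_D = 15.6 − 8.93 × 0.304 = 12.9 V.
V_DS = 12.9 V ≥ V_ov = 1.8 V, confirming saturation.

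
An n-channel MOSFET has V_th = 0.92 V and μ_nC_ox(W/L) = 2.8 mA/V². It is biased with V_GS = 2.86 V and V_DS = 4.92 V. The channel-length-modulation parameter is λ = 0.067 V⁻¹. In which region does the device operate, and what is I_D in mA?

V_ov = V_GS − V_th = 2.86 − 0.92 = 1.94 V.
Since V_DS = 4.92 V ≥ V_ov = 1.94 V, the device is in saturation.
I_D = ½ k_n V_ov² (1 + λ V_DS) = 0.5 × 2.8 × 1.94² × (1 + 0.067 × 4.92) = 7.01 mA.

Saturation; I_D = 7.01 mA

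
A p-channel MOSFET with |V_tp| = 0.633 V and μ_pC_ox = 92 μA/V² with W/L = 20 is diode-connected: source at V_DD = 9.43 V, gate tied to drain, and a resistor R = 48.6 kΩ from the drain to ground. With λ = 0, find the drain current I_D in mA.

With gate tied to drain, V_SG = V_SD ≥ V_SG − |V_tp|, so the device is in saturation.
k_p = μ_pC_ox · (W/L) = 1.84 mA/V².
KCL at the drain: ½ k_p (V_SG − |V_tp|)² = (V_DD − V_SG)/R.
Let x = V_SG − 0.633. Then 44.7 x² + x − 8.797 = 0, giving x = 0.433 V (positive root), so V_SG = 1.07 V.
I_D = (V_DD − V_SG)/R = (9.43 − 1.07) / 48.6 = 0.172 mA.

I_D = 0.172 mA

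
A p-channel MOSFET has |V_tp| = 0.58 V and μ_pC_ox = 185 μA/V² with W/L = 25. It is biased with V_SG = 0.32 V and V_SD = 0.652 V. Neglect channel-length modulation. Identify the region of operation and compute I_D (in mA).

V_SG = 0.32 V < |V_tp| = 0.58 V, so the transistor is in cutoff.

Cutoff; I_D = 0 mA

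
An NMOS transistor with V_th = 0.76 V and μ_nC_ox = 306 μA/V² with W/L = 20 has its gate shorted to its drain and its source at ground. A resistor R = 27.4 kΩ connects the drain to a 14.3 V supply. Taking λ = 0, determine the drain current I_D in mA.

I_D = 0.480 mA

With gate tied to drain, V_GS = V_DS ≥ V_GS − V_th, so the device is in saturation.
k_n = μ_nC_ox · (W/L) = 6.12 mA/V².
KCL at the drain: ½ k_n (V_GS − V_th)² = (V_DD − V_GS)/R.
Let x = V_GS − 0.76. Then 83.8 x² + x − 13.54 = 0, giving x = 0.396 V (positive root), so V_GS = 1.16 V.
I_D = (V_DD − V_GS)/R = (14.3 − 1.16) / 27.4 = 0.48 mA.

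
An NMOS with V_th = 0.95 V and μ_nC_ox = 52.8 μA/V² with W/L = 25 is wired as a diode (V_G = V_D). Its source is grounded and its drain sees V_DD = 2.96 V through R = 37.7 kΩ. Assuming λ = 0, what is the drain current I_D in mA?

I_D = 0.0463 mA

With gate tied to drain, V_GS = V_DS ≥ V_GS − V_th, so the device is in saturation.
k_n = μ_nC_ox · (W/L) = 1.32 mA/V².
KCL at the drain: ½ k_n (V_GS − V_th)² = (V_DD − V_GS)/R.
Let x = V_GS − 0.95. Then 24.9 x² + x − 2.01 = 0, giving x = 0.265 V (positive root), so V_GS = 1.21 V.
I_D = (V_DD − V_GS)/R = (2.96 − 1.21) / 37.7 = 0.0463 mA.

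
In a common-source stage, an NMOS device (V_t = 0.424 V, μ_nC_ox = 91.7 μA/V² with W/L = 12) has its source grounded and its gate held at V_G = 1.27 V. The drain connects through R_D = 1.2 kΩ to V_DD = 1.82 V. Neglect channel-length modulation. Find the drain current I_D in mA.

V_GS = V_G = 1.27 V, so V_ov = 1.27 − 0.424 = 0.846 V.
k_n = μ_nC_ox · (W/L) = 1.1 mA/V².
Assume saturation: I_D = ½ k_n V_ov² = 0.5 × 1.1 × 0.846² = 0.394 mA, giving V_DS = V_DD − I_D R_D = 1.82 − 0.394 × 1.2 = 1.35 V.
V_DS = 1.35 V ≥ V_ov = 0.846 V, confirming saturation.

I_D = 0.394 mA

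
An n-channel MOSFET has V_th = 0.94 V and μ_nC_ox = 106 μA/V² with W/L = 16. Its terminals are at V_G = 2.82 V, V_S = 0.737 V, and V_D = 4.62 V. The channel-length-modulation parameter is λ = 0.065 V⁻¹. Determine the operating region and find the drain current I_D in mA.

Saturation; I_D = 1.39 mA

V_GS = V_G − V_S = 2.82 − 0.737 = 2.08 V; V_DS = V_D − V_S = 4.62 − 0.737 = 3.88 V.
k_n = μ_nC_ox · (W/L) = 1.696 mA/V².
V_ov = V_GS − V_th = 2.08 − 0.94 = 1.14 V.
Since V_DS = 3.88 V ≥ V_ov = 1.14 V, the device is in saturation.
I_D = ½ k_n V_ov² (1 + λ V_DS) = 0.5 × 1.696 × 1.14² × (1 + 0.065 × 3.88) = 1.39 mA.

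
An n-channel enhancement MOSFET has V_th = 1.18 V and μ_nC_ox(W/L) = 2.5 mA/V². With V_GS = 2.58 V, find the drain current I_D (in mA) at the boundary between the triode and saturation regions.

At the boundary V_DS = V_ov = V_GS − V_th = 2.58 − 1.18 = 1.4 V.
I_D = ½ k_n V_ov² = 0.5 × 2.5 × 1.4² = 2.45 mA.

I_D = 2.45 mA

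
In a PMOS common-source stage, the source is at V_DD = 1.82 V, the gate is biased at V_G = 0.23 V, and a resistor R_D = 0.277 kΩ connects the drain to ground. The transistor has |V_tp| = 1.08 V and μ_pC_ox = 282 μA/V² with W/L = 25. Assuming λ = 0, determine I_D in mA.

V_SG = V_DD − V_G = 1.82 − 0.23 = 1.59 V, so V_ov = 1.59 − 1.08 = 0.51 V.
k_p = μ_pC_ox · (W/L) = 7.05 mA/V².
Assume saturation: I_D = ½ k_p V_ov² = 0.5 × 7.05 × 0.51² = 0.917 mA, giving V_SD = V_DD − I_D R_D = 1.82 − 0.917 × 0.277 = 1.57 V.
V_SD = 1.57 V ≥ V_ov = 0.51 V, confirming saturation.

I_D = 0.917 mA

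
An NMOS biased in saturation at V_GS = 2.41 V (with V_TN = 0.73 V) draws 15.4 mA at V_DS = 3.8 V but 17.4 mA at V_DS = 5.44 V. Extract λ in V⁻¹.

With V_GS fixed, I_D ∝ (1 + λ V_DS) in saturation, so I_D2/I_D1 = (1 + λ V_DS2)/(1 + λ V_DS1).
17.4/15.4 = 1.13 = (1 + 5.44 λ)/(1 + 3.8 λ).
Solving: λ (I_D1 V_DS2 − I_D2 V_DS1) = I_D2 − I_D1, so λ = (17.4 − 15.4) / (15.4 × 5.44 − 17.4 × 3.8) = 2 / 17.7 = 0.113 V⁻¹.

λ = 0.113 V⁻¹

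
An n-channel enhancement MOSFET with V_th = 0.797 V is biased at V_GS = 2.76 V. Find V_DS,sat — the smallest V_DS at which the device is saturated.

V_DS,sat = 1.96 V

The boundary between triode and saturation is V_DS = V_GS − V_th = V_ov.
V_ov = 2.76 − 0.797 = 1.96 V.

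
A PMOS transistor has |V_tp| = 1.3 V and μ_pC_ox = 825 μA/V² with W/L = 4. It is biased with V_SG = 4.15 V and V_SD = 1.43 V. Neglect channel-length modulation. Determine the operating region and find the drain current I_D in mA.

k_p = μ_pC_ox · (W/L) = 3.3 mA/V².
V_ov = V_SG − |V_tp| = 4.15 − 1.3 = 2.85 V.
Since V_SD = 1.43 V < V_ov = 2.85 V, the device is in the triode region.
I_D = k_p [V_ov · V_SD − ½ V_SD²] = 3.3 × [2.85 × 1.43 − 0.5 × 1.43²] = 10.1 mA.

Triode; I_D = 10.1 mA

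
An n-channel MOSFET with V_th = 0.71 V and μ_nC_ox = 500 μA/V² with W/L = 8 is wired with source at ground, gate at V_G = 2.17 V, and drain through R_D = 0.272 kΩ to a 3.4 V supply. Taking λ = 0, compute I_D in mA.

I_D = 4.26 mA

V_GS = V_G = 2.17 V, so V_ov = 2.17 − 0.71 = 1.46 V.
k_n = μ_nC_ox · (W/L) = 4 mA/V².
Assume saturation: I_D = ½ k_n V_ov² = 0.5 × 4 × 1.46² = 4.26 mA, giving V_DS = V_DD − I_D R_D = 3.4 − 4.26 × 0.272 = 2.24 V.
V_DS = 2.24 V ≥ V_ov = 1.46 V, confirming saturation.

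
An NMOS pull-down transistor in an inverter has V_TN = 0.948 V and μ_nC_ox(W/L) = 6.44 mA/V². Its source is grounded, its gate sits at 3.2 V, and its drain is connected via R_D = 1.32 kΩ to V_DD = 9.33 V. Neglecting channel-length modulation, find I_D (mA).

V_GS = V_G = 3.2 V, so V_ov = 3.2 − 0.948 = 2.25 V.
Assume saturation: I_D = ½ k_n V_ov² = 0.5 × 6.44 × 2.25² = 16.3 mA, giving V_DS = V_DD − I_D R_D = 9.33 − 16.3 × 1.32 = -12.2 V.
But -12.2 V < V_ov = 2.25 V, so the device is actually in triode.
In triode I_D = k_n[V_ov V_DS − ½ V_DS²] and I_D = (V_DD − V_DS)/R_D. Equating: 4.25 V_DS² − 20.14 V_DS + 9.33 = 0, giving V_DS = 0.52 V (the root below V_ov).
I_D = (9.33 − 0.52) / 1.32 = 6.67 mA.

I_D = 6.67 mA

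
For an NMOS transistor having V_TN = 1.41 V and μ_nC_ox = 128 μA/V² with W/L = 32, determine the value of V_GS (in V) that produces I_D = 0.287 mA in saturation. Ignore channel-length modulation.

k_n = μ_nC_ox · (W/L) = 4.096 mA/V².
In saturation I_D = ½ k_n (V_GS − V_TN)², so V_GS − V_TN = √(2 I_D / k_n) = √(2 × 0.287 / 4.096) = 0.374 V.
V_GS = 1.41 + 0.374 = 1.78 V.

V_GS = 1.78 V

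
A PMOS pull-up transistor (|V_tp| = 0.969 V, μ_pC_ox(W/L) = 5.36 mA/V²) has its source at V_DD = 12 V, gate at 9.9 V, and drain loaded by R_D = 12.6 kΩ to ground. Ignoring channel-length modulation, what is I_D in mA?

V_SG = V_DD − V_G = 12 − 9.9 = 2.1 V, so V_ov = 2.1 − 0.969 = 1.13 V.
Assume saturation: I_D = ½ k_p V_ov² = 0.5 × 5.36 × 1.13² = 3.43 mA, giving V_SD = V_DD − I_D R_D = 12 − 3.43 × 12.6 = -31.2 V.
But -31.2 V < V_ov = 1.13 V, so the device is actually in triode.
In triode I_D = k_p[V_ov V_SD − ½ V_SD²] and I_D = (V_DD − V_SD)/R_D. Equating: 33.8 V_SD² − 77.38 V_SD + 12 = 0, giving V_SD = 0.167 V (the root below V_ov).
I_D = (12 − 0.167) / 12.6 = 0.939 mA.

I_D = 0.939 mA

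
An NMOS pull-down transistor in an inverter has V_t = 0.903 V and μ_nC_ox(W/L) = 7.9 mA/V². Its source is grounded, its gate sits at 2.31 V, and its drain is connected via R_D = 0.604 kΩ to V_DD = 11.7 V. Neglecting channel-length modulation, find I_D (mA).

I_D = 7.82 mA

V_GS = V_G = 2.31 V, so V_ov = 2.31 − 0.903 = 1.41 V.
Assume saturation: I_D = ½ k_n V_ov² = 0.5 × 7.9 × 1.41² = 7.82 mA, giving V_DS = V_DD − I_D R_D = 11.7 − 7.82 × 0.604 = 6.98 V.
V_DS = 6.98 V ≥ V_ov = 1.41 V, confirming saturation.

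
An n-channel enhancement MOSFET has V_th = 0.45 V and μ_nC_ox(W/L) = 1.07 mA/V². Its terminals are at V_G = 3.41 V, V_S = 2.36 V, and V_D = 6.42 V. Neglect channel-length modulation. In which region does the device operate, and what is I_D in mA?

V_GS = V_G − V_S = 3.41 − 2.36 = 1.05 V; V_DS = V_D − V_S = 6.42 − 2.36 = 4.06 V.
V_ov = V_GS − V_th = 1.05 − 0.45 = 0.6 V.
Since V_DS = 4.06 V ≥ V_ov = 0.6 V, the device is in saturation.
I_D = ½ k_n V_ov² = 0.5 × 1.07 × 0.6² = 0.193 mA.

Saturation; I_D = 0.193 mA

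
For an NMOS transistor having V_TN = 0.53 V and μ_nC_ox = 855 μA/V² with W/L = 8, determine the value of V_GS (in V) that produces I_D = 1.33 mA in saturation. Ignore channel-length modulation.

k_n = μ_nC_ox · (W/L) = 6.84 mA/V².
In saturation I_D = ½ k_n (V_GS − V_TN)², so V_GS − V_TN = √(2 I_D / k_n) = √(2 × 1.33 / 6.84) = 0.624 V.
V_GS = 0.53 + 0.624 = 1.15 V.

V_GS = 1.15 V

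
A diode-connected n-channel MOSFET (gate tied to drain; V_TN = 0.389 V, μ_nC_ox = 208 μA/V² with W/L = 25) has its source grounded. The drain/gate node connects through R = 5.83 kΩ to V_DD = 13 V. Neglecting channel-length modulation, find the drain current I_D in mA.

I_D = 2.01 mA

With gate tied to drain, V_GS = V_DS ≥ V_GS − V_TN, so the device is in saturation.
k_n = μ_nC_ox · (W/L) = 5.2 mA/V².
KCL at the drain: ½ k_n (V_GS − V_TN)² = (V_DD − V_GS)/R.
Let x = V_GS − 0.389. Then 15.2 x² + x − 12.61 = 0, giving x = 0.88 V (positive root), so V_GS = 1.27 V.
I_D = (V_DD − V_GS)/R = (13 − 1.27) / 5.83 = 2.01 mA.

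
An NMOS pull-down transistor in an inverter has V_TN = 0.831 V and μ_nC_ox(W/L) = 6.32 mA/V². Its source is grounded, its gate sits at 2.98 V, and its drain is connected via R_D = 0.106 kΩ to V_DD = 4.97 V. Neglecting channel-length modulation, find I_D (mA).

V_GS = V_G = 2.98 V, so V_ov = 2.98 − 0.831 = 2.15 V.
Assume saturation: I_D = ½ k_n V_ov² = 0.5 × 6.32 × 2.15² = 14.6 mA, giving V_DS = V_DD − I_D R_D = 4.97 − 14.6 × 0.106 = 3.42 V.
V_DS = 3.42 V ≥ V_ov = 2.15 V, confirming saturation.

I_D = 14.6 mA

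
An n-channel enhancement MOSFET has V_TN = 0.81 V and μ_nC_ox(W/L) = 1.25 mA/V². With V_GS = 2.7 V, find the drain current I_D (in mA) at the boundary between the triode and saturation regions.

At the boundary V_DS = V_ov = V_GS − V_TN = 2.7 − 0.81 = 1.89 V.
I_D = ½ k_n V_ov² = 0.5 × 1.25 × 1.89² = 2.23 mA.

I_D = 2.23 mA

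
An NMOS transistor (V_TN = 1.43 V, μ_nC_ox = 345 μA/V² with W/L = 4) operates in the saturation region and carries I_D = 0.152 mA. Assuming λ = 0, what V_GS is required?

V_GS = 1.90 V

k_n = μ_nC_ox · (W/L) = 1.38 mA/V².
In saturation I_D = ½ k_n (V_GS − V_TN)², so V_GS − V_TN = √(2 I_D / k_n) = √(2 × 0.152 / 1.38) = 0.469 V.
V_GS = 1.43 + 0.469 = 1.9 V.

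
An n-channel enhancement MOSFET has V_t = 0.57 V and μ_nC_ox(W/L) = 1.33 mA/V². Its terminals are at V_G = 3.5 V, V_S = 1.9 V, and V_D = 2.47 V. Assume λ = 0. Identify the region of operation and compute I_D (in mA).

Triode; I_D = 0.565 mA

V_GS = V_G − V_S = 3.5 − 1.9 = 1.6 V; V_DS = V_D − V_S = 2.47 − 1.9 = 0.57 V.
V_ov = V_GS − V_t = 1.6 − 0.57 = 1.03 V.
Since V_DS = 0.57 V < V_ov = 1.03 V, the device is in the triode region.
I_D = k_n [V_ov · V_DS − ½ V_DS²] = 1.33 × [1.03 × 0.57 − 0.5 × 0.57²] = 0.565 mA.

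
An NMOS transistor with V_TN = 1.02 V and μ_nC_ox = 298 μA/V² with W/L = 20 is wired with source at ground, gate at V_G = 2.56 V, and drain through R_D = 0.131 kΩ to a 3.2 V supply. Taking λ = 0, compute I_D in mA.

I_D = 7.07 mA

V_GS = V_G = 2.56 V, so V_ov = 2.56 − 1.02 = 1.54 V.
k_n = μ_nC_ox · (W/L) = 5.96 mA/V².
Assume saturation: I_D = ½ k_n V_ov² = 0.5 × 5.96 × 1.54² = 7.07 mA, giving V_DS = V_DD − I_D R_D = 3.2 − 7.07 × 0.131 = 2.27 V.
V_DS = 2.27 V ≥ V_ov = 1.54 V, confirming saturation.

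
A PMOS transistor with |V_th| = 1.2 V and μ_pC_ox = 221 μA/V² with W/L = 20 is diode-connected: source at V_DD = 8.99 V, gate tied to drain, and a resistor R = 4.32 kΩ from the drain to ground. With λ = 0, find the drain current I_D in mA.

I_D = 1.61 mA

With gate tied to drain, V_SG = V_SD ≥ V_SG − |V_th|, so the device is in saturation.
k_p = μ_pC_ox · (W/L) = 4.42 mA/V².
KCL at the drain: ½ k_p (V_SG − |V_th|)² = (V_DD − V_SG)/R.
Let x = V_SG − 1.2. Then 9.55 x² + x − 7.79 = 0, giving x = 0.852 V (positive root), so V_SG = 2.05 V.
I_D = (V_DD − V_SG)/R = (8.99 − 2.05) / 4.32 = 1.61 mA.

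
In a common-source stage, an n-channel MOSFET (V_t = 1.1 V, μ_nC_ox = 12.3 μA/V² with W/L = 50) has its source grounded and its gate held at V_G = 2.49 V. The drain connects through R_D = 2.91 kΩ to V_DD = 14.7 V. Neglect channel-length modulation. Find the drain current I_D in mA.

I_D = 0.594 mA

V_GS = V_G = 2.49 V, so V_ov = 2.49 − 1.1 = 1.39 V.
k_n = μ_nC_ox · (W/L) = 0.615 mA/V².
Assume saturation: I_D = ½ k_n V_ov² = 0.5 × 0.615 × 1.39² = 0.594 mA, giving V_DS = V_DD − I_D R_D = 14.7 − 0.594 × 2.91 = 13 V.
V_DS = 13 V ≥ V_ov = 1.39 V, confirming saturation.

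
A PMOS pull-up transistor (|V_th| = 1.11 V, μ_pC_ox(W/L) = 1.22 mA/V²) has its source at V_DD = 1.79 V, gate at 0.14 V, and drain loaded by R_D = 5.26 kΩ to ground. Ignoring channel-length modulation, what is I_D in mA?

I_D = 0.178 mA

V_SG = V_DD − V_G = 1.79 − 0.14 = 1.65 V, so V_ov = 1.65 − 1.11 = 0.54 V.
Assume saturation: I_D = ½ k_p V_ov² = 0.5 × 1.22 × 0.54² = 0.178 mA, giving V_SD = V_DD − I_D R_D = 1.79 − 0.178 × 5.26 = 0.854 V.
V_SD = 0.854 V ≥ V_ov = 0.54 V, confirming saturation.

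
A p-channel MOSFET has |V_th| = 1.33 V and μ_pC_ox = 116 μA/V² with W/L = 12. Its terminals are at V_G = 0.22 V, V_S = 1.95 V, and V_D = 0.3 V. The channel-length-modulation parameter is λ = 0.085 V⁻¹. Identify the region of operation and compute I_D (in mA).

Saturation; I_D = 0.127 mA

V_SG = V_S − V_G = 1.95 − 0.22 = 1.73 V; V_SD = V_S − V_D = 1.95 − 0.3 = 1.65 V.
k_p = μ_pC_ox · (W/L) = 1.392 mA/V².
V_ov = V_SG − |V_th| = 1.73 − 1.33 = 0.4 V.
Since V_SD = 1.65 V ≥ V_ov = 0.4 V, the device is in saturation.
I_D = ½ k_p V_ov² (1 + λ V_SD) = 0.5 × 1.392 × 0.4² × (1 + 0.085 × 1.65) = 0.127 mA.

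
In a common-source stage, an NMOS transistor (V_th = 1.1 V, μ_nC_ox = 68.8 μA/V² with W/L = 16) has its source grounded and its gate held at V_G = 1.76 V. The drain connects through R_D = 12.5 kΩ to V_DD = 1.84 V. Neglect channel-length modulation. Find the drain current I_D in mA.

V_GS = V_G = 1.76 V, so V_ov = 1.76 − 1.1 = 0.66 V.
k_n = μ_nC_ox · (W/L) = 1.101 mA/V².
Assume saturation: I_D = ½ k_n V_ov² = 0.5 × 1.101 × 0.66² = 0.24 mA, giving V_DS = V_DD − I_D R_D = 1.84 − 0.24 × 12.5 = -1.16 V.
But -1.16 V < V_ov = 0.66 V, so the device is actually in triode.
In triode I_D = k_n[V_ov V_DS − ½ V_DS²] and I_D = (V_DD − V_DS)/R_D. Equating: 6.88 V_DS² − 10.08 V_DS + 1.84 = 0, giving V_DS = 0.214 V (the root below V_ov).
I_D = (1.84 − 0.214) / 12.5 = 0.13 mA.

I_D = 0.130 mA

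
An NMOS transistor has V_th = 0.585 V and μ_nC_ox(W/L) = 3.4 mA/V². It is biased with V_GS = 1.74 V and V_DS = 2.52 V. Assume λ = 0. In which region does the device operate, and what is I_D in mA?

Saturation; I_D = 2.27 mA

V_ov = V_GS − V_th = 1.74 − 0.585 = 1.16 V.
Since V_DS = 2.52 V ≥ V_ov = 1.16 V, the device is in saturation.
I_D = ½ k_n V_ov² = 0.5 × 3.4 × 1.16² = 2.27 mA.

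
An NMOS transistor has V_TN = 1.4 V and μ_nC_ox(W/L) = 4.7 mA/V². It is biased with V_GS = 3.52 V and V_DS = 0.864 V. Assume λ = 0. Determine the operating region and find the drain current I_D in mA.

Triode; I_D = 6.85 mA

V_ov = V_GS − V_TN = 3.52 − 1.4 = 2.12 V.
Since V_DS = 0.864 V < V_ov = 2.12 V, the device is in the triode region.
I_D = k_n [V_ov · V_DS − ½ V_DS²] = 4.7 × [2.12 × 0.864 − 0.5 × 0.864²] = 6.85 mA.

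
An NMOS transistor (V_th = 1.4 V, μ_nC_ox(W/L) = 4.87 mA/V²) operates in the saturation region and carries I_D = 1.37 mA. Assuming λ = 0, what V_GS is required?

In saturation I_D = ½ k_n (V_GS − V_th)², so V_GS − V_th = √(2 I_D / k_n) = √(2 × 1.37 / 4.87) = 0.75 V.
V_GS = 1.4 + 0.75 = 2.15 V.

V_GS = 2.15 V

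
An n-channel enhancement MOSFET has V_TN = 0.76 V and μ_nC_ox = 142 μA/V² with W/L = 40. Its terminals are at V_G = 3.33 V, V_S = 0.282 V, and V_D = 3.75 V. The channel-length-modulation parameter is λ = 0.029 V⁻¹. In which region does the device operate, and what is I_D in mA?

Saturation; I_D = 16.4 mA

V_GS = V_G − V_S = 3.33 − 0.282 = 3.05 V; V_DS = V_D − V_S = 3.75 − 0.282 = 3.47 V.
k_n = μ_nC_ox · (W/L) = 5.68 mA/V².
V_ov = V_GS − V_TN = 3.05 − 0.76 = 2.29 V.
Since V_DS = 3.47 V ≥ V_ov = 2.29 V, the device is in saturation.
I_D = ½ k_n V_ov² (1 + λ V_DS) = 0.5 × 5.68 × 2.29² × (1 + 0.029 × 3.47) = 16.4 mA.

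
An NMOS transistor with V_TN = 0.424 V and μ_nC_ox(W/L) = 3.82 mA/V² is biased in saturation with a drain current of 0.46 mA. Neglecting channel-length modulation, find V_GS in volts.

V_GS = 0.915 V

In saturation I_D = ½ k_n (V_GS − V_TN)², so V_GS − V_TN = √(2 I_D / k_n) = √(2 × 0.46 / 3.82) = 0.491 V.
V_GS = 0.424 + 0.491 = 0.915 V.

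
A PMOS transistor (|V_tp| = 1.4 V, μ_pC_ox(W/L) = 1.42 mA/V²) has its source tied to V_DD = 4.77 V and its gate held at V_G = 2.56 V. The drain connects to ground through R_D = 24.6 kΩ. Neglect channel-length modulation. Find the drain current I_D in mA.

I_D = 0.186 mA

V_SG = V_DD − V_G = 4.77 − 2.56 = 2.21 V, so V_ov = 2.21 − 1.4 = 0.81 V.
Assume saturation: I_D = ½ k_p V_ov² = 0.5 × 1.42 × 0.81² = 0.466 mA, giving V_SD = V_DD − I_D R_D = 4.77 − 0.466 × 24.6 = -6.69 V.
But -6.69 V < V_ov = 0.81 V, so the device is actually in triode.
In triode I_D = k_p[V_ov V_SD − ½ V_SD²] and I_D = (V_DD − V_SD)/R_D. Equating: 17.5 V_SD² − 29.29 V_SD + 4.77 = 0, giving V_SD = 0.183 V (the root below V_ov).
I_D = (4.77 − 0.183) / 24.6 = 0.186 mA.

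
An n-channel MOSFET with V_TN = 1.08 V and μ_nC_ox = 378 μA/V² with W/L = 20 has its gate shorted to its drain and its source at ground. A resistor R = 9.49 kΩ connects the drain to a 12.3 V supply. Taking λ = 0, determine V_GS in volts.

With gate tied to drain, V_GS = V_DS ≥ V_GS − V_TN, so the device is in saturation.
k_n = μ_nC_ox · (W/L) = 7.56 mA/V².
KCL at the drain: ½ k_n (V_GS − V_TN)² = (V_DD − V_GS)/R.
Let x = V_GS − 1.08. Then 35.9 x² + x − 11.22 = 0, giving x = 0.546 V (positive root), so V_GS = 1.63 V.
I_D = (V_DD − V_GS)/R = (12.3 − 1.63) / 9.49 = 1.12 mA.

V_GS = 1.63 V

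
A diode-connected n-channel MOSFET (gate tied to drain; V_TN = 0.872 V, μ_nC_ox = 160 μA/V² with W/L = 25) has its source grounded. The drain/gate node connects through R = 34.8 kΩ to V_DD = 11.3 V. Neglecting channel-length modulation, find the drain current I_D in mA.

With gate tied to drain, V_GS = V_DS ≥ V_GS − V_TN, so the device is in saturation.
k_n = μ_nC_ox · (W/L) = 4 mA/V².
KCL at the drain: ½ k_n (V_GS − V_TN)² = (V_DD − V_GS)/R.
Let x = V_GS − 0.872. Then 69.6 x² + x − 10.43 = 0, giving x = 0.38 V (positive root), so V_GS = 1.25 V.
I_D = (V_DD − V_GS)/R = (11.3 − 1.25) / 34.8 = 0.289 mA.

I_D = 0.289 mA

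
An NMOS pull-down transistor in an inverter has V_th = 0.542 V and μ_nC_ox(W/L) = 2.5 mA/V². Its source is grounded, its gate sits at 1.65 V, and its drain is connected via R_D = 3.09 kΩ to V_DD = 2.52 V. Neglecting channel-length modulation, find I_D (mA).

I_D = 0.718 mA

V_GS = V_G = 1.65 V, so V_ov = 1.65 − 0.542 = 1.11 V.
Assume saturation: I_D = ½ k_n V_ov² = 0.5 × 2.5 × 1.11² = 1.53 mA, giving V_DS = V_DD − I_D R_D = 2.52 − 1.53 × 3.09 = -2.22 V.
But -2.22 V < V_ov = 1.11 V, so the device is actually in triode.
In triode I_D = k_n[V_ov V_DS − ½ V_DS²] and I_D = (V_DD − V_DS)/R_D. Equating: 3.86 V_DS² − 9.559 V_DS + 2.52 = 0, giving V_DS = 0.3 V (the root below V_ov).
I_D = (2.52 − 0.3) / 3.09 = 0.718 mA.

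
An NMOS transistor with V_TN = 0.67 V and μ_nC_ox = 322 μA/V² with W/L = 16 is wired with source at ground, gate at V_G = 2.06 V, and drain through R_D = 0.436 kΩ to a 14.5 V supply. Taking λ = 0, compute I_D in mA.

I_D = 4.98 mA

V_GS = V_G = 2.06 V, so V_ov = 2.06 − 0.67 = 1.39 V.
k_n = μ_nC_ox · (W/L) = 5.152 mA/V².
Assume saturation: I_D = ½ k_n V_ov² = 0.5 × 5.152 × 1.39² = 4.98 mA, giving V_DS = V_DD − I_D R_D = 14.5 − 4.98 × 0.436 = 12.3 V.
V_DS = 12.3 V ≥ V_ov = 1.39 V, confirming saturation.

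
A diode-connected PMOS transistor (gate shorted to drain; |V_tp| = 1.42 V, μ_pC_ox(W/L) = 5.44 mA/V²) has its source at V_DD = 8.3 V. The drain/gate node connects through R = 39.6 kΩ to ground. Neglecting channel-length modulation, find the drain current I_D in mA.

I_D = 0.167 mA

With gate tied to drain, V_SG = V_SD ≥ V_SG − |V_tp|, so the device is in saturation.
KCL at the drain: ½ k_p (V_SG − |V_tp|)² = (V_DD − V_SG)/R.
Let x = V_SG − 1.42. Then 108 x² + x − 6.88 = 0, giving x = 0.248 V (positive root), so V_SG = 1.67 V.
I_D = (V_DD − V_SG)/R = (8.3 − 1.67) / 39.6 = 0.167 mA.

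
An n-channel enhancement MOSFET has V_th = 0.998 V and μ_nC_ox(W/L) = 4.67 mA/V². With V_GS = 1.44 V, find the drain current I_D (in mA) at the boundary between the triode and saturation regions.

At the boundary V_DS = V_ov = V_GS − V_th = 1.44 − 0.998 = 0.442 V.
I_D = ½ k_n V_ov² = 0.5 × 4.67 × 0.442² = 0.456 mA.

I_D = 0.456 mA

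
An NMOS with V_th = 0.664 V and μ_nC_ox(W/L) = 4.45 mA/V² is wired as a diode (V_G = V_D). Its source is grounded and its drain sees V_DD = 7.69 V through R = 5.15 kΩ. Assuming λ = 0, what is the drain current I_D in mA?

With gate tied to drain, V_GS = V_DS ≥ V_GS − V_th, so the device is in saturation.
KCL at the drain: ½ k_n (V_GS − V_th)² = (V_DD − V_GS)/R.
Let x = V_GS − 0.664. Then 11.5 x² + x − 7.026 = 0, giving x = 0.741 V (positive root), so V_GS = 1.4 V.
I_D = (V_DD − V_GS)/R = (7.69 − 1.4) / 5.15 = 1.22 mA.

I_D = 1.22 mA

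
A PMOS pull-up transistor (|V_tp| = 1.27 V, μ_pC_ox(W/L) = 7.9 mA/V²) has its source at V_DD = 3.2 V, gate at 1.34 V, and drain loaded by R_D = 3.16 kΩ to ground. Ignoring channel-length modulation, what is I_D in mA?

I_D = 0.932 mA

V_SG = V_DD − V_G = 3.2 − 1.34 = 1.86 V, so V_ov = 1.86 − 1.27 = 0.59 V.
Assume saturation: I_D = ½ k_p V_ov² = 0.5 × 7.9 × 0.59² = 1.37 mA, giving V_SD = V_DD − I_D R_D = 3.2 − 1.37 × 3.16 = -1.14 V.
But -1.14 V < V_ov = 0.59 V, so the device is actually in triode.
In triode I_D = k_p[V_ov V_SD − ½ V_SD²] and I_D = (V_DD − V_SD)/R_D. Equating: 12.5 V_SD² − 15.73 V_SD + 3.2 = 0, giving V_SD = 0.255 V (the root below V_ov).
I_D = (3.2 − 0.255) / 3.16 = 0.932 mA.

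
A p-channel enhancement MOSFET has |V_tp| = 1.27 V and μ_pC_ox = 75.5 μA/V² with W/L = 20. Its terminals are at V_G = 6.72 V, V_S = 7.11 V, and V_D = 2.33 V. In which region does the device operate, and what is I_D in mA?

V_SG = V_S − V_G = 7.11 − 6.72 = 0.39 V; V_SD = V_S − V_D = 7.11 − 2.33 = 4.78 V.
V_SG = 0.39 V < |V_tp| = 1.27 V, so the transistor is in cutoff.

Cutoff; I_D = 0 mA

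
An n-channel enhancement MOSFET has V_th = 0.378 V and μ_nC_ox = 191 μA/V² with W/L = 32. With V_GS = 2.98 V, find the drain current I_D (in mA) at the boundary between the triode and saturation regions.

At the boundary V_DS = V_ov = V_GS − V_th = 2.98 − 0.378 = 2.6 V.
k_n = μ_nC_ox · (W/L) = 6.112 mA/V².
I_D = ½ k_n V_ov² = 0.5 × 6.112 × 2.6² = 20.7 mA.

I_D = 20.7 mA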